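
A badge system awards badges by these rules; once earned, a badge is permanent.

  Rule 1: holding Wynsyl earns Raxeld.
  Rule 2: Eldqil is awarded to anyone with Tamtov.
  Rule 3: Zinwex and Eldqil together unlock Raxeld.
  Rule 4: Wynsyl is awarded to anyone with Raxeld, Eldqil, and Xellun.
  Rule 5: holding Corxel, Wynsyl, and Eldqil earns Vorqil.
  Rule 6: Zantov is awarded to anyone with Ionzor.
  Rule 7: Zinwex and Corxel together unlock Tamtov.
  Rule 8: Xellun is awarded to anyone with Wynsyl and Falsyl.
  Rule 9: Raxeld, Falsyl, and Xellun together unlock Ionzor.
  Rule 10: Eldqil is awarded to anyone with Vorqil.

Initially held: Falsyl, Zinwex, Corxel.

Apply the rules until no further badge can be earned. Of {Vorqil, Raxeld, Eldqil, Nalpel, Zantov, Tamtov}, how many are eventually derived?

With Zinwex and Corxel, Tamtov is earned (Rule 7).
With Tamtov, Eldqil is earned (Rule 2).
With Zinwex and Eldqil, Raxeld is earned (Rule 3).
Vorqil would need Corxel, Wynsyl, and Eldqil (Rule 5), but Wynsyl is never earned.
Raxeld: reached.
Eldqil: reached.
No rule produces Nalpel, and it is not given.
Zantov would need Ionzor (Rule 6), but Ionzor is never earned.
Tamtov: reached.
Reached: Raxeld, Eldqil, and Tamtov — 3 of the 6.

3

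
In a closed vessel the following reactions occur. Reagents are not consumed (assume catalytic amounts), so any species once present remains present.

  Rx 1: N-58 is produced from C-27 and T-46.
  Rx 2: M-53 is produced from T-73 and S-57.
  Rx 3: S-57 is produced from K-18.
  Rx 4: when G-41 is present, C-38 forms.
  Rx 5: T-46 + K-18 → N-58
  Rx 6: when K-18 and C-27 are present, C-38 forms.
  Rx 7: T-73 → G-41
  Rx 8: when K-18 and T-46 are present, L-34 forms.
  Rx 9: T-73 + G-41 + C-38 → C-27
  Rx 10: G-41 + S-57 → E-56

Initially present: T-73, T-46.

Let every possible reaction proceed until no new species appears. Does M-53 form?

No

M-53 would need T-73 and S-57 (Rx 2), but S-57 never forms.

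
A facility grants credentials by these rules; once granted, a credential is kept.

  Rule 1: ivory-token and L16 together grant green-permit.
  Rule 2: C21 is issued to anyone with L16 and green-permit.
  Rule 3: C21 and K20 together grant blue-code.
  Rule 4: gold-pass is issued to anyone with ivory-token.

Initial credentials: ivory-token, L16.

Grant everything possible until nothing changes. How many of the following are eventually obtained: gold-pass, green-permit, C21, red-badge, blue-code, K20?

Holding ivory-token grants gold-pass (Rule 4).
Holding ivory-token and L16 grants green-permit (Rule 1).
Holding L16 and green-permit grants C21 (Rule 2).
gold-pass: reached.
green-permit: reached.
C21: reached.
No rule produces red-badge, and it is not given.
blue-code would need C21 and K20 (Rule 3), but K20 is never granted.
No rule produces K20, and it is not given.
Reached: gold-pass, green-permit, and C21 — 3 of the 6.

3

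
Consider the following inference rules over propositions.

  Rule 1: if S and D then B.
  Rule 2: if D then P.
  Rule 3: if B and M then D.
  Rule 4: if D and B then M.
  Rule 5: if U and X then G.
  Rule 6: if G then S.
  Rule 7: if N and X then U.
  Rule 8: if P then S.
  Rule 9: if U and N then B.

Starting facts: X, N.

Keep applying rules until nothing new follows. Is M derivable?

No

M would need D and B (Rule 4), but D is never established.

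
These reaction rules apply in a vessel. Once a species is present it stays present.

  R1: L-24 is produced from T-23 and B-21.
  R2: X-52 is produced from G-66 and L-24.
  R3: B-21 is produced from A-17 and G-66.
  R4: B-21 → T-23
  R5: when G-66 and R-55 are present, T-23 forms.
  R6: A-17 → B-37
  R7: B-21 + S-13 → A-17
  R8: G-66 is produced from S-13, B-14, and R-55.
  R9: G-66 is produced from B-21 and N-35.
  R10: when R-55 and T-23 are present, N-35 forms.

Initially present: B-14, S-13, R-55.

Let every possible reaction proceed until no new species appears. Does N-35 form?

S-13, B-14, and R-55 present → G-66 forms (R8).
G-66 and R-55 present → T-23 forms (R5).
R-55 and T-23 present → N-35 forms (R10).

Yes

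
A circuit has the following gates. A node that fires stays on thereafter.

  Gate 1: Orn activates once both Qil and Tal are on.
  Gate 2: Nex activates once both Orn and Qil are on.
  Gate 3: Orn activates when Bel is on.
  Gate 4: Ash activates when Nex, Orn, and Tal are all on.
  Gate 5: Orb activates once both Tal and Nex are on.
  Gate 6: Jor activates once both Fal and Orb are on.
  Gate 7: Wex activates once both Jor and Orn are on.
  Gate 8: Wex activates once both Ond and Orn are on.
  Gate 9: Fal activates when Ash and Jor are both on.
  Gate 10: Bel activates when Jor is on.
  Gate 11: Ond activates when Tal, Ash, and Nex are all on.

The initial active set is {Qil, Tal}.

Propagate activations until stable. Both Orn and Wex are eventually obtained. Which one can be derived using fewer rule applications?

Orn: Qil and Tal are on, so Orn activates (Gate 1). [1 rule application]
Wex: Qil and Tal are on, so Orn activates (Gate 1). Gate 2: Orn and Qil on → Nex on. Gate 4: Nex, Orn, and Tal on → Ash on. Gate 11: Tal, Ash, and Nex on → Ond on. Gate 8: Ond and Orn on → Wex on. [5 rule applications]
Orn needs fewer.

Orn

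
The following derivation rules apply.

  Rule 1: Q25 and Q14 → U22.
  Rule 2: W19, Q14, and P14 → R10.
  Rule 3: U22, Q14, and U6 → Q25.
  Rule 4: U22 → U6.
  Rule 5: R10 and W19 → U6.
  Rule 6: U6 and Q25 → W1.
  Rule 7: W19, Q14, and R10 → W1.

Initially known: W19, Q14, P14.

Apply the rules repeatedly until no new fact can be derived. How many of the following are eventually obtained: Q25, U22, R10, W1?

2

From W19, Q14, and P14, Rule 2 gives R10.
W19, Q14, and R10 hold, so W1 follows (Rule 7).
Q25 would need U22, Q14, and U6 (Rule 3), but U22 is never established.
U22 would need Q25 and Q14 (Rule 1), but Q25 is never established.
R10: reached.
W1: reached.
Reached: R10 and W1 — 2 of the 4.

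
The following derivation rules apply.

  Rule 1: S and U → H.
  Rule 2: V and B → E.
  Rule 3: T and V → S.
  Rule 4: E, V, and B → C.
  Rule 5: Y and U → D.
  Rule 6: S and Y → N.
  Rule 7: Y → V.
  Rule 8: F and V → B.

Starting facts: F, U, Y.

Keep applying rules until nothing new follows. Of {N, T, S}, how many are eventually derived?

0

N would need S and Y (Rule 6), but S is never established.
No rule produces T, and it is not given.
S would need T and V (Rule 3), but T is never established.
None of the 3 are reached.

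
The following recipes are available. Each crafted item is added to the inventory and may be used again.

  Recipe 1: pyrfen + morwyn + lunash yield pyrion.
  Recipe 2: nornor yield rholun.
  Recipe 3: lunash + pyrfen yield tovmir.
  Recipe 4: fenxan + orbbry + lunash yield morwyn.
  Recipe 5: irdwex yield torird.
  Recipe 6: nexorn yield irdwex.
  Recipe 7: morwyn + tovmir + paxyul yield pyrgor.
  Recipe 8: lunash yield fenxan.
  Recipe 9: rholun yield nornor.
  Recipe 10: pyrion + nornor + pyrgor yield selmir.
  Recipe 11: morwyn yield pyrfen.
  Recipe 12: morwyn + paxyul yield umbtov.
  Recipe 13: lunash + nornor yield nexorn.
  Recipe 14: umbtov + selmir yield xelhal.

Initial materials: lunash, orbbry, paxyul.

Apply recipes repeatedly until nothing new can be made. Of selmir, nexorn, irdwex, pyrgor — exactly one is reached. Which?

lunash → fenxan (Recipe 8).
fenxan + orbbry + lunash → morwyn (Recipe 4).
morwyn → pyrfen (Recipe 11).
Using Recipe 3, lunash and pyrfen make tovmir.
morwyn + tovmir + paxyul → pyrgor (Recipe 7).
irdwex would need nexorn (Recipe 6), but nexorn is never obtained. selmir would need pyrion, nornor, and pyrgor (Recipe 10), but nornor is never obtained. nexorn would need lunash and nornor (Recipe 13), but nornor is never obtained.

pyrgor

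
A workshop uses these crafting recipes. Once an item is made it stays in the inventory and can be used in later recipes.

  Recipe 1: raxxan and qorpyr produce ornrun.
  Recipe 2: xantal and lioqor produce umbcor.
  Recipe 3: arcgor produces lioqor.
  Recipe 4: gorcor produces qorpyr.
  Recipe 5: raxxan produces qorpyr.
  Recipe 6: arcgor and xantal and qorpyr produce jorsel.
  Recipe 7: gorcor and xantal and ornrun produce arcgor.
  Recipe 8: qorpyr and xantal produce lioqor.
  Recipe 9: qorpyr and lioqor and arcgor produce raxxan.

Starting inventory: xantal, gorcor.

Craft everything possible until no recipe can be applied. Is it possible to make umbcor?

Using Recipe 4, gorcor makes qorpyr.
Using Recipe 8, qorpyr and xantal make lioqor.
xantal and lioqor → umbcor (Recipe 2).

Yes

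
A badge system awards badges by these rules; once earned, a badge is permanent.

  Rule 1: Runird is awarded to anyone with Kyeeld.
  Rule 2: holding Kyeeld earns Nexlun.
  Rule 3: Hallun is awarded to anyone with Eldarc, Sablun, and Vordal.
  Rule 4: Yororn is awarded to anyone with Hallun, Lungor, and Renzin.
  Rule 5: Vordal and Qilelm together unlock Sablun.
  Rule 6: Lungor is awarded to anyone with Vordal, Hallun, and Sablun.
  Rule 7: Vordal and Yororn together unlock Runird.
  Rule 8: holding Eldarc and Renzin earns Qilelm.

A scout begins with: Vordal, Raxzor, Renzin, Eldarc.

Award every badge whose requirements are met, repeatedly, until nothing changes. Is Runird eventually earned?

With Eldarc and Renzin, Qilelm is earned (Rule 8).
With Vordal and Qilelm, Sablun is earned (Rule 5).
With Eldarc, Sablun, and Vordal, Hallun is earned (Rule 3).
With Vordal, Hallun, and Sablun, Lungor is earned (Rule 6).
With Hallun, Lungor, and Renzin, Yororn is earned (Rule 4).
With Vordal and Yororn, Runird is earned (Rule 7).

Yes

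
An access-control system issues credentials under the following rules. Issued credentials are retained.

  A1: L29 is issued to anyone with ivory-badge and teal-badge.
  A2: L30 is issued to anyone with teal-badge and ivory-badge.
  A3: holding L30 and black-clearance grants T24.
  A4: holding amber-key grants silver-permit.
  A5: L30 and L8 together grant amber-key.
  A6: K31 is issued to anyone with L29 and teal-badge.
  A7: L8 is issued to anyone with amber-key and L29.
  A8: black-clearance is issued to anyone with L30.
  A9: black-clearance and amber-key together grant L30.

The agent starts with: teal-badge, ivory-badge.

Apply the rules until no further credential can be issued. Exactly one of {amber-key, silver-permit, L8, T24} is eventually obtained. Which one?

Holding teal-badge and ivory-badge grants L30 (A2).
Holding L30 grants black-clearance (A8).
Holding L30 and black-clearance grants T24 (A3).
L8 would need amber-key and L29 (A7), but amber-key is never granted. silver-permit would need amber-key (A4), but amber-key is never granted. amber-key would need L30 and L8 (A5), but L8 is never granted.

T24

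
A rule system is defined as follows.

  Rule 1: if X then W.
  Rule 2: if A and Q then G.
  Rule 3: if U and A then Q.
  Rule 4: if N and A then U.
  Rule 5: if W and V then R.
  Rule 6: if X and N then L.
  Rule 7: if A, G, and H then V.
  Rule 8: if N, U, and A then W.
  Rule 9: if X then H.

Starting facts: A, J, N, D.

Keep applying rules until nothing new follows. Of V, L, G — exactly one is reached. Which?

G

From N and A, Rule 4 gives U.
U and A hold, so Q follows (Rule 3).
From A and Q, Rule 2 gives G.
V would need A, G, and H (Rule 7), but H is never established. L would need X and N (Rule 6), but X is never established.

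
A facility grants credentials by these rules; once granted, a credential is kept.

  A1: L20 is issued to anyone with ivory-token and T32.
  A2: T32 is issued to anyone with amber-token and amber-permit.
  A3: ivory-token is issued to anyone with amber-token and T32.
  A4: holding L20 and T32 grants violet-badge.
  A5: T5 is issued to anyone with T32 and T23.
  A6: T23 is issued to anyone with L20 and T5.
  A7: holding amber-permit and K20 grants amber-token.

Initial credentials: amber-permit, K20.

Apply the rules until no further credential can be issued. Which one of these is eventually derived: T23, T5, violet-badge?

Holding amber-permit and K20 grants amber-token (A7).
Holding amber-token and amber-permit grants T32 (A2).
Holding amber-token and T32 grants ivory-token (A3).
Holding ivory-token and T32 grants L20 (A1).
Holding L20 and T32 grants violet-badge (A4).
T5 would need T32 and T23 (A5), but T23 is never granted. T23 would need L20 and T5 (A6), but T5 is never granted.

violet-badge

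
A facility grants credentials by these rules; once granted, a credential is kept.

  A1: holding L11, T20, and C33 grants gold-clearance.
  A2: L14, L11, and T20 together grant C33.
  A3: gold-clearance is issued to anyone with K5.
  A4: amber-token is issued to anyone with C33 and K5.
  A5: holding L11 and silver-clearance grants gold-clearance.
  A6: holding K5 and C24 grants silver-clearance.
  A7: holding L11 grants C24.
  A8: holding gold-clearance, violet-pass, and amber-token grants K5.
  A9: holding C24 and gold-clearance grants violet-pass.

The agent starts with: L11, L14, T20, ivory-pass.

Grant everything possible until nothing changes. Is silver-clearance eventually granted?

silver-clearance would need K5 and C24 (A6), but K5 is never granted.

No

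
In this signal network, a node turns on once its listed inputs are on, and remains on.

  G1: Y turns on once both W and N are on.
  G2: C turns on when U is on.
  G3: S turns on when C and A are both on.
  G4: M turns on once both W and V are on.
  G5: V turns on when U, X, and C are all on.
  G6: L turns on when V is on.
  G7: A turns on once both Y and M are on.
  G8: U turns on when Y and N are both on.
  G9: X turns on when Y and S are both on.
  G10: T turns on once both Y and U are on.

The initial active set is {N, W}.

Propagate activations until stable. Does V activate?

V would need U, X, and C (G5), but X never turns on.

No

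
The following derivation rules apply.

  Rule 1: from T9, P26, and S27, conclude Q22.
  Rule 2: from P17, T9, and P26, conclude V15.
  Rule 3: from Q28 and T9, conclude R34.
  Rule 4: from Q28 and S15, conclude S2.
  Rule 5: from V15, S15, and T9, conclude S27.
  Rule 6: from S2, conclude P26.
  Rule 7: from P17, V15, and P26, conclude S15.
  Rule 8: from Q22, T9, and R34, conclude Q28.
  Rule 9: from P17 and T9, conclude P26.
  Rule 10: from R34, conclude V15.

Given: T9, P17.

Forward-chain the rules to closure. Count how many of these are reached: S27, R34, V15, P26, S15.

From P17 and T9, Rule 9 gives P26.
P17, T9, and P26 hold, so V15 follows (Rule 2).
From P17, V15, and P26, Rule 7 gives S15.
V15, S15, and T9 hold, so S27 follows (Rule 5).
S27: reached.
R34 would need Q28 and T9 (Rule 3), but Q28 is never established.
V15: reached.
P26: reached.
S15: reached.
Reached: S27, V15, P26, and S15 — 4 of the 5.

4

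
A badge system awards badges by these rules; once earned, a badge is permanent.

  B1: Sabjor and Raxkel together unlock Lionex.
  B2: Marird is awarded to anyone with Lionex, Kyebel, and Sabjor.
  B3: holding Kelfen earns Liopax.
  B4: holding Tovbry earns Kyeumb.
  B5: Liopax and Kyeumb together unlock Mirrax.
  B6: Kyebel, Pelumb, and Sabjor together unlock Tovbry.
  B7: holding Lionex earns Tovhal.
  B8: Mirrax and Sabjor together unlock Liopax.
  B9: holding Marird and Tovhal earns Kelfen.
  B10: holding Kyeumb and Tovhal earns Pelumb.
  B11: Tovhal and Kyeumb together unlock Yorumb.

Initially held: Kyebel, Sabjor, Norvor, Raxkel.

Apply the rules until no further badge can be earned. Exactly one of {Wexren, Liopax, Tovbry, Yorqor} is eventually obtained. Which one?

With Sabjor and Raxkel, Lionex is earned (B1).
With Lionex, Kyebel, and Sabjor, Marird is earned (B2).
With Lionex, Tovhal is earned (B7).
With Marird and Tovhal, Kelfen is earned (B9).
With Kelfen, Liopax is earned (B3).
No rule produces Yorqor, and it is not given. Tovbry would need Kyebel, Pelumb, and Sabjor (B6), but Pelumb is never earned. No rule produces Wexren, and it is not given.

Liopax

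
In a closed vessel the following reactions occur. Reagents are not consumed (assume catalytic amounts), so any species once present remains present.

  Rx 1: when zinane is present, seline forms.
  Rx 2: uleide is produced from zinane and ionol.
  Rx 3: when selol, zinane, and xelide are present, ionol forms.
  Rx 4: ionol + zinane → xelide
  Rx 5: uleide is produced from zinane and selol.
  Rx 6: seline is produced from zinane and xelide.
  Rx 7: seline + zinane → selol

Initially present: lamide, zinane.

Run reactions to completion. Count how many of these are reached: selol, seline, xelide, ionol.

zinane present → seline forms (Rx 1).
seline and zinane present → selol forms (Rx 7).
selol: reached.
seline: reached.
xelide would need ionol and zinane (Rx 4), but ionol never forms.
ionol would need selol, zinane, and xelide (Rx 3), but xelide never forms.
Reached: selol and seline — 2 of the 4.

2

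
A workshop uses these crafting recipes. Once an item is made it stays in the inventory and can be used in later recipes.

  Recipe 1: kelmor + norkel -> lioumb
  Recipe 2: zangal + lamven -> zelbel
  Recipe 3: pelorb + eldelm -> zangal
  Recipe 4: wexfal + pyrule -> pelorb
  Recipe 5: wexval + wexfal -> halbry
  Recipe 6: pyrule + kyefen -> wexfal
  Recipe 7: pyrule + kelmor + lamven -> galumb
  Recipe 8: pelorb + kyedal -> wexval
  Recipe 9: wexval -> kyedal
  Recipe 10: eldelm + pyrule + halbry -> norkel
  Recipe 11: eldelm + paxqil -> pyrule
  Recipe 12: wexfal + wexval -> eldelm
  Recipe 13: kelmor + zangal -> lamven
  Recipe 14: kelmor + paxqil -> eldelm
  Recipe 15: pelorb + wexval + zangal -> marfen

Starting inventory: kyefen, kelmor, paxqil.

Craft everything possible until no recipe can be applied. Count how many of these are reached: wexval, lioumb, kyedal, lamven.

kelmor + paxqil -> eldelm (Recipe 14).
Using Recipe 11, eldelm and paxqil make pyrule.
pyrule + kyefen -> wexfal (Recipe 6).
wexfal + pyrule -> pelorb (Recipe 4).
Using Recipe 3, pelorb and eldelm make zangal.
kelmor + zangal -> lamven (Recipe 13).
wexval would need pelorb and kyedal (Recipe 8), but kyedal is never obtained.
lioumb would need kelmor and norkel (Recipe 1), but norkel is never obtained.
kyedal would need wexval (Recipe 9), but wexval is never obtained.
lamven: reached.
Reached: lamven — 1 of the 4.

1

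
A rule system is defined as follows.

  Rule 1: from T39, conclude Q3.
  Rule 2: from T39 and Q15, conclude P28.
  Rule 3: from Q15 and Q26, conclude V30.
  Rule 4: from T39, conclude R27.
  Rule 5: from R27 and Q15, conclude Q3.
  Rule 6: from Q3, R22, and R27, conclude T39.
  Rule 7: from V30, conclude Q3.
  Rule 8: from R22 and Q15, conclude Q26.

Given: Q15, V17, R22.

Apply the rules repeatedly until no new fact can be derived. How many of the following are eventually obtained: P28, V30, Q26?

2

From R22 and Q15, Rule 8 gives Q26.
Q15 and Q26 hold, so V30 follows (Rule 3).
P28 would need T39 and Q15 (Rule 2), but T39 is never established.
V30: reached.
Q26: reached.
Reached: V30 and Q26 — 2 of the 3.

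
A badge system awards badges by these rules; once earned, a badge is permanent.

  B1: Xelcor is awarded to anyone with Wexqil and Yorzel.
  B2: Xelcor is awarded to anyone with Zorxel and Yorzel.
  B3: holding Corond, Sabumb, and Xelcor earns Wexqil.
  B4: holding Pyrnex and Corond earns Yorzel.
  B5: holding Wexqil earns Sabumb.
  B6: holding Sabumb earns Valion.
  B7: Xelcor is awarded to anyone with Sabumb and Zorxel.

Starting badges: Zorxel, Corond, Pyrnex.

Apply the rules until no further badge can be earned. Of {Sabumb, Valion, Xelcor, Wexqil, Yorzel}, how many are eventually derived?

2

With Pyrnex and Corond, Yorzel is earned (B4).
With Zorxel and Yorzel, Xelcor is earned (B2).
Sabumb would need Wexqil (B5), but Wexqil is never earned.
Valion would need Sabumb (B6), but Sabumb is never earned.
Xelcor: reached.
Wexqil would need Corond, Sabumb, and Xelcor (B3), but Sabumb is never earned.
Yorzel: reached.
Reached: Xelcor and Yorzel — 2 of the 5.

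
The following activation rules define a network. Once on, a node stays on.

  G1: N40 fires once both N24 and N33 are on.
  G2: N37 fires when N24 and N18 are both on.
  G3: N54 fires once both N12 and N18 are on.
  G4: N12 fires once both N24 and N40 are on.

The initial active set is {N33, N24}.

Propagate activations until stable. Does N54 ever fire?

N54 would need N12 and N18 (G3), but N18 never turns on.

No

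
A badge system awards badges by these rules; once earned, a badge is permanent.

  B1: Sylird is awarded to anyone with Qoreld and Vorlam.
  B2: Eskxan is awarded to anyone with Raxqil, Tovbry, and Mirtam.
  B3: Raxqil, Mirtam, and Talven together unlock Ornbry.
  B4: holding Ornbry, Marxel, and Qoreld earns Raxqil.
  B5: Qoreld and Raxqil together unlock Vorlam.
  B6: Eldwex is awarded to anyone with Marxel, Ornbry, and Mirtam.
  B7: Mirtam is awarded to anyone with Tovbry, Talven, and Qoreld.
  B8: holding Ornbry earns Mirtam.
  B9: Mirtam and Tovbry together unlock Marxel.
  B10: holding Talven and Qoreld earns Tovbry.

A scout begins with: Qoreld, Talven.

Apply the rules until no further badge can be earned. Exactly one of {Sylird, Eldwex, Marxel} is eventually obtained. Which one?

Marxel

With Talven and Qoreld, Tovbry is earned (B10).
With Tovbry, Talven, and Qoreld, Mirtam is earned (B7).
With Mirtam and Tovbry, Marxel is earned (B9).
Sylird would need Qoreld and Vorlam (B1), but Vorlam is never earned. Eldwex would need Marxel, Ornbry, and Mirtam (B6), but Ornbry is never earned.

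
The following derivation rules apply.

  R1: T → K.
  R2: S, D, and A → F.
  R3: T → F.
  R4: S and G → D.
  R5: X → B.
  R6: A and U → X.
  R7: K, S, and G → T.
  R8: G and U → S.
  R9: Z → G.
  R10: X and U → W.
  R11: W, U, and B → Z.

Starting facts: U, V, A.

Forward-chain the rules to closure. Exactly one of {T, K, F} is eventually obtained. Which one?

F

A and U hold, so X follows (R6).
X and U hold, so W follows (R10).
From X, R5 gives B.
From W, U, and B, R11 gives Z.
From Z, R9 gives G.
From G and U, R8 gives S.
From S and G, R4 gives D.
From S, D, and A, R2 gives F.
K would need T (R1), but T is never established. T would need K, S, and G (R7), but K is never established.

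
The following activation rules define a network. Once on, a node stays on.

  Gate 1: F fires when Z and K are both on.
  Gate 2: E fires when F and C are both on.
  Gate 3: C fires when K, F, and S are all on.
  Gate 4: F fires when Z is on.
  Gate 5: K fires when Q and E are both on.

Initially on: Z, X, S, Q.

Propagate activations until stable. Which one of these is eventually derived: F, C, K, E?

F

Gate 4: Z on → F on.
C would need K, F, and S (Gate 3), but K never turns on. K would need Q and E (Gate 5), but E never turns on. E would need F and C (Gate 2), but C never turns on.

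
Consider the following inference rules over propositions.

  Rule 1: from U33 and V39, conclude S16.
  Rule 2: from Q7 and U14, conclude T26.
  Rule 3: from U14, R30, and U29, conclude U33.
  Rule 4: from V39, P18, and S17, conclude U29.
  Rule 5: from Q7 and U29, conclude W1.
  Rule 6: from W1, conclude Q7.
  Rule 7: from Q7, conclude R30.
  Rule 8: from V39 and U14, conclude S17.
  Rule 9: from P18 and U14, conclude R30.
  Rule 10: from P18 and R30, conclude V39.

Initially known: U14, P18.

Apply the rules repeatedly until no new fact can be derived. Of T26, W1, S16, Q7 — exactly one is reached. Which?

S16

From P18 and U14, Rule 9 gives R30.
P18 and R30 hold, so V39 follows (Rule 10).
From V39 and U14, Rule 8 gives S17.
V39, P18, and S17 hold, so U29 follows (Rule 4).
U14, R30, and U29 hold, so U33 follows (Rule 3).
From U33 and V39, Rule 1 gives S16.
T26 would need Q7 and U14 (Rule 2), but Q7 is never established. Q7 would need W1 (Rule 6), but W1 is never established. W1 would need Q7 and U29 (Rule 5), but Q7 is never established.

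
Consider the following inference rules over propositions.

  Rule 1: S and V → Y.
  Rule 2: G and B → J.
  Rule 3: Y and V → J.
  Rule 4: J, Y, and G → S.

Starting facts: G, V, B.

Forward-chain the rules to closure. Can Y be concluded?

Y would need S and V (Rule 1), but S is never established.

No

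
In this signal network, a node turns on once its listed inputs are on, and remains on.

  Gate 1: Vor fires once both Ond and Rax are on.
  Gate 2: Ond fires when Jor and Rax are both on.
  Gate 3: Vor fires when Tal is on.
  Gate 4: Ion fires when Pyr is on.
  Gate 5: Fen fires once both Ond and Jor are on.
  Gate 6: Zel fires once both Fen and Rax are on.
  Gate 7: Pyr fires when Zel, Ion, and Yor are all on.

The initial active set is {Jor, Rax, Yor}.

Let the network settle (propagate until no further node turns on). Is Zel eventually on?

Yes

Jor and Rax are on, so Ond fires (Gate 2).
Ond and Jor are on, so Fen fires (Gate 5).
Gate 6: Fen and Rax on → Zel on.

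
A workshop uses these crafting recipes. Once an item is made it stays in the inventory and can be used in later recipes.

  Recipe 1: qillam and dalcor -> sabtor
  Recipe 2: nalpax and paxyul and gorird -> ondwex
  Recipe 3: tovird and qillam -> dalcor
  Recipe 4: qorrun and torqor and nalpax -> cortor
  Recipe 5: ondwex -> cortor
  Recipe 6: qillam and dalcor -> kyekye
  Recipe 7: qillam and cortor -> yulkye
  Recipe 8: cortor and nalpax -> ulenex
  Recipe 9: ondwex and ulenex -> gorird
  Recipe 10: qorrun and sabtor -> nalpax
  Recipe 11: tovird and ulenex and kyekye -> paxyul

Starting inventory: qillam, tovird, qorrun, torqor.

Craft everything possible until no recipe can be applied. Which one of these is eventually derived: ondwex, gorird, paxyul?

paxyul

Using Recipe 3, tovird and qillam make dalcor.
qillam and dalcor -> kyekye (Recipe 6).
Using Recipe 1, qillam and dalcor make sabtor.
qorrun and sabtor -> nalpax (Recipe 10).
qorrun and torqor and nalpax -> cortor (Recipe 4).
Using Recipe 8, cortor and nalpax make ulenex.
Using Recipe 11, tovird, ulenex, and kyekye make paxyul.
ondwex would need nalpax, paxyul, and gorird (Recipe 2), but gorird is never obtained. gorird would need ondwex and ulenex (Recipe 9), but ondwex is never obtained.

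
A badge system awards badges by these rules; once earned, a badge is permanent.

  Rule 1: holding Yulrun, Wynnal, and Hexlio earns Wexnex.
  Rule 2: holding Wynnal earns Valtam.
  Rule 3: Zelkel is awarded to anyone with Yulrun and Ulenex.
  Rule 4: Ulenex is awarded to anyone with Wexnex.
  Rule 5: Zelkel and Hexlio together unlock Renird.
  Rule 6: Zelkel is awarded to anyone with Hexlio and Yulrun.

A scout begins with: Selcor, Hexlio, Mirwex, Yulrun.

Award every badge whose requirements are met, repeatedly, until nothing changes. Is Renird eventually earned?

Yes

With Hexlio and Yulrun, Zelkel is earned (Rule 6).
With Zelkel and Hexlio, Renird is earned (Rule 5).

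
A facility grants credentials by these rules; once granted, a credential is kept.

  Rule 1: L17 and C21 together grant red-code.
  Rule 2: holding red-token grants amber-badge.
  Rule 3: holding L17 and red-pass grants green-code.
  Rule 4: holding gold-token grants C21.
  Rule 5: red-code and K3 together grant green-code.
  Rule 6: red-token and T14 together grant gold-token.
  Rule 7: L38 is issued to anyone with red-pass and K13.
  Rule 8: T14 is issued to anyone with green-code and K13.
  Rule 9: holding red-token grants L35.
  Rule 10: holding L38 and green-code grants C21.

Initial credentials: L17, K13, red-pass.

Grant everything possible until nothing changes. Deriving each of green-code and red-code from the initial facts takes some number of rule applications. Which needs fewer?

green-code: Holding L17 and red-pass grants green-code (Rule 3). [1 rule application]
red-code: Holding L17 and red-pass grants green-code (Rule 3). Holding red-pass and K13 grants L38 (Rule 7). Holding L38 and green-code grants C21 (Rule 10). Holding L17 and C21 grants red-code (Rule 1). [4 rule applications]
green-code needs fewer.

green-code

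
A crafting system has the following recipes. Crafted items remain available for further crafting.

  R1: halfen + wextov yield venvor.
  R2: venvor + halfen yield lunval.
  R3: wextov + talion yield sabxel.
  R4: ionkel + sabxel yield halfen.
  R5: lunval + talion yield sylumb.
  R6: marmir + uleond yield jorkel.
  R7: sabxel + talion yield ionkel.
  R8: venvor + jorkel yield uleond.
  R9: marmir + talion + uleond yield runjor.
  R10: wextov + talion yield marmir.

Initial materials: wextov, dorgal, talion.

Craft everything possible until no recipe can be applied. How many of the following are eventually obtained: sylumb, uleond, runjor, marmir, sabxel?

3

Using R10, wextov and talion make marmir.
Using R3, wextov and talion make sabxel.
sabxel + talion → ionkel (R7).
ionkel + sabxel → halfen (R4).
Using R1, halfen and wextov make venvor.
venvor + halfen → lunval (R2).
lunval + talion → sylumb (R5).
sylumb: reached.
uleond would need venvor and jorkel (R8), but jorkel is never obtained.
runjor would need marmir, talion, and uleond (R9), but uleond is never obtained.
marmir: reached.
sabxel: reached.
Reached: sylumb, marmir, and sabxel — 3 of the 5.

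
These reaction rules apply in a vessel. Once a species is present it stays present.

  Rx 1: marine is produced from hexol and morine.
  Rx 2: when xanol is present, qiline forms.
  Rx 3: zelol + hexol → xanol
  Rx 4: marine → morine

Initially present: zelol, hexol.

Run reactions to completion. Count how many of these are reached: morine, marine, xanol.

zelol and hexol present → xanol forms (Rx 3).
morine would need marine (Rx 4), but marine never forms.
marine would need hexol and morine (Rx 1), but morine never forms.
xanol: reached.
Reached: xanol — 1 of the 3.

1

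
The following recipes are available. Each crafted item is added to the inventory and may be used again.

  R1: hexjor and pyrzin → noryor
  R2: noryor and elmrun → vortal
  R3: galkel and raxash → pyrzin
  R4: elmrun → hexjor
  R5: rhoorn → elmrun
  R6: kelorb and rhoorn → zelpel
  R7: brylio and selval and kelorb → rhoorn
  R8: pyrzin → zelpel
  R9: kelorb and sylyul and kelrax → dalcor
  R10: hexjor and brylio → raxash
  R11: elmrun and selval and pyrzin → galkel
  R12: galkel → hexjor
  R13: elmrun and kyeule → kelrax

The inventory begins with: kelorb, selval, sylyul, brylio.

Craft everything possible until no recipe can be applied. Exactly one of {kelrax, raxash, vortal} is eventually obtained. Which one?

Using R7, brylio, selval, and kelorb make rhoorn.
rhoorn → elmrun (R5).
elmrun → hexjor (R4).
hexjor and brylio → raxash (R10).
kelrax would need elmrun and kyeule (R13), but kyeule is never obtained. vortal would need noryor and elmrun (R2), but noryor is never obtained.

raxash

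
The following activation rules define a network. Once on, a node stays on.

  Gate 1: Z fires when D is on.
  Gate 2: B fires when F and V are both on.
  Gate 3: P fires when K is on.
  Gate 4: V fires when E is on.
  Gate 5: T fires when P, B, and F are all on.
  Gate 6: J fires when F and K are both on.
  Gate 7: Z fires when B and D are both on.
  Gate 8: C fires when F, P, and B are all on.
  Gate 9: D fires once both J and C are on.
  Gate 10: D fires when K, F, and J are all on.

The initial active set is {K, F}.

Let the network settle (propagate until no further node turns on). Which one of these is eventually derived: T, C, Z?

F and K are on, so J fires (Gate 6).
K, F, and J are on, so D fires (Gate 10).
D is on, so Z fires (Gate 1).
T would need P, B, and F (Gate 5), but B never turns on. C would need F, P, and B (Gate 8), but B never turns on.

Z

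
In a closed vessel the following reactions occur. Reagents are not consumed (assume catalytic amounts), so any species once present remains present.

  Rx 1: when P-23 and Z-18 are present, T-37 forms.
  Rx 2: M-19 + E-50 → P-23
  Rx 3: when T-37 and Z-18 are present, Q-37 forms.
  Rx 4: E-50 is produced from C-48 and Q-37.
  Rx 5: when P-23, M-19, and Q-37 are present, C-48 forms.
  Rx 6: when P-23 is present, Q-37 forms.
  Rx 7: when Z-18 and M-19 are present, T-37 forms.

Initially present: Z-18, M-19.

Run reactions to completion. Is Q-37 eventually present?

Z-18 and M-19 present → T-37 forms (Rx 7).
T-37 and Z-18 present → Q-37 forms (Rx 3).

Yes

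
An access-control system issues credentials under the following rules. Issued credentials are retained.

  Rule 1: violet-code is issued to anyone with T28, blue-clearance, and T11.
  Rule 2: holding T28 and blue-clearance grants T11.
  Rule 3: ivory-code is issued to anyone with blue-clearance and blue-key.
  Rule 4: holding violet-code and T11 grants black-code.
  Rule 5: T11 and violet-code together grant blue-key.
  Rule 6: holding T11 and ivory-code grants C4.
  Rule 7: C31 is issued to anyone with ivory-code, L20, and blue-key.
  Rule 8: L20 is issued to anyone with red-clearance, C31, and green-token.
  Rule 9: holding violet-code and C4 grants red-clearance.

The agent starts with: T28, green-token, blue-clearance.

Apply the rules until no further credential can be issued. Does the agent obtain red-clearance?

Holding T28 and blue-clearance grants T11 (Rule 2).
Holding T28, blue-clearance, and T11 grants violet-code (Rule 1).
Holding T11 and violet-code grants blue-key (Rule 5).
Holding blue-clearance and blue-key grants ivory-code (Rule 3).
Holding T11 and ivory-code grants C4 (Rule 6).
Holding violet-code and C4 grants red-clearance (Rule 9).

Yes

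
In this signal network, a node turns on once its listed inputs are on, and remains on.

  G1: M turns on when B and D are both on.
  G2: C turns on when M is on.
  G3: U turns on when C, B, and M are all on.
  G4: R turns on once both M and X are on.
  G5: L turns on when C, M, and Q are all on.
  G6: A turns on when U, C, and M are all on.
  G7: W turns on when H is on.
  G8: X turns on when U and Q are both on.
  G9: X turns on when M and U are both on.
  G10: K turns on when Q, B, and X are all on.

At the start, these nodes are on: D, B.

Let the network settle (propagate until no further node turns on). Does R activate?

Yes

G1: B and D on → M on.
G2: M on → C on.
C, B, and M are on, so U turns on (G3).
G9: M and U on → X on.
G4: M and X on → R on.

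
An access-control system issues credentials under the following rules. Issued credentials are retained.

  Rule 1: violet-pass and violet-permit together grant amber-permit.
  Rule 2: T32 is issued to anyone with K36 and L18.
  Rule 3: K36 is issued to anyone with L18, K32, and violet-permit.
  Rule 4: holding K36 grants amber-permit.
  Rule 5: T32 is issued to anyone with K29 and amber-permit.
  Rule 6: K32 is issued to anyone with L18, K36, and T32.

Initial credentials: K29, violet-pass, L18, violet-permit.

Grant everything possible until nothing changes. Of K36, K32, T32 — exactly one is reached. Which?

Holding violet-pass and violet-permit grants amber-permit (Rule 1).
Holding K29 and amber-permit grants T32 (Rule 5).
K36 would need L18, K32, and violet-permit (Rule 3), but K32 is never granted. K32 would need L18, K36, and T32 (Rule 6), but K36 is never granted.

T32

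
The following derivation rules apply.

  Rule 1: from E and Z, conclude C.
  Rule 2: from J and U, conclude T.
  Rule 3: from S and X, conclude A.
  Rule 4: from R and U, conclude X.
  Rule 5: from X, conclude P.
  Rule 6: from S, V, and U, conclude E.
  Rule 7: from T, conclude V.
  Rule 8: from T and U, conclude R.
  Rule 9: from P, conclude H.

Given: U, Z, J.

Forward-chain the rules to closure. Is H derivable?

From J and U, Rule 2 gives T.
From T and U, Rule 8 gives R.
R and U hold, so X follows (Rule 4).
From X, Rule 5 gives P.
From P, Rule 9 gives H.

Yes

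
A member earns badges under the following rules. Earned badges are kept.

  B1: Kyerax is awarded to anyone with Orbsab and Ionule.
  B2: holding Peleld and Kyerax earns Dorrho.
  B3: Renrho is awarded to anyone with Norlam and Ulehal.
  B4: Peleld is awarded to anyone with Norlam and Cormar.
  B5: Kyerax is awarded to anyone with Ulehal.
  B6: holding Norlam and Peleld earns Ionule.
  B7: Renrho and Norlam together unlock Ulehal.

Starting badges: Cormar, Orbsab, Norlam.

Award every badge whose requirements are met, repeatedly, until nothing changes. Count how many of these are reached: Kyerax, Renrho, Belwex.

1

With Norlam and Cormar, Peleld is earned (B4).
With Norlam and Peleld, Ionule is earned (B6).
With Orbsab and Ionule, Kyerax is earned (B1).
Kyerax: reached.
Renrho would need Norlam and Ulehal (B3), but Ulehal is never earned.
No rule produces Belwex, and it is not given.
Reached: Kyerax — 1 of the 3.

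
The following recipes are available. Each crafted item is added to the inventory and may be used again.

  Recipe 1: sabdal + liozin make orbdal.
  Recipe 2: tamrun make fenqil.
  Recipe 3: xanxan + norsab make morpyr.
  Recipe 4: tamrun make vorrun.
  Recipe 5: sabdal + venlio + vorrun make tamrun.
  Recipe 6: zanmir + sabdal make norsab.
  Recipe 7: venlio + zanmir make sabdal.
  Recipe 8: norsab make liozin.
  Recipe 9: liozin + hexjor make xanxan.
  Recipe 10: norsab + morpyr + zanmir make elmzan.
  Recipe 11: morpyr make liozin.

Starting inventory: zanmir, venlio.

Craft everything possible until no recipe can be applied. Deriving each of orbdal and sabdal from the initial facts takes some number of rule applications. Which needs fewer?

sabdal: venlio + zanmir → sabdal (Recipe 7). [1 rule application]
orbdal: Using Recipe 7, venlio and zanmir make sabdal. Using Recipe 6, zanmir and sabdal make norsab. Using Recipe 8, norsab makes liozin. sabdal + liozin → orbdal (Recipe 1). [4 rule applications]
sabdal needs fewer.

sabdal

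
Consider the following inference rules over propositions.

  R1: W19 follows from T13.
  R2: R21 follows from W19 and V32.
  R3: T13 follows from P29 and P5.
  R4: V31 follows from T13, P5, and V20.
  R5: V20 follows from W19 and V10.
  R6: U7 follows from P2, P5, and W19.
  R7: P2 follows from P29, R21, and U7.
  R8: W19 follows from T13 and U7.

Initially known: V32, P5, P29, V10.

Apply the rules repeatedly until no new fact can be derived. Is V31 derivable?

Yes

From P29 and P5, R3 gives T13.
T13 holds, so W19 follows (R1).
From W19 and V10, R5 gives V20.
T13, P5, and V20 hold, so V31 follows (R4).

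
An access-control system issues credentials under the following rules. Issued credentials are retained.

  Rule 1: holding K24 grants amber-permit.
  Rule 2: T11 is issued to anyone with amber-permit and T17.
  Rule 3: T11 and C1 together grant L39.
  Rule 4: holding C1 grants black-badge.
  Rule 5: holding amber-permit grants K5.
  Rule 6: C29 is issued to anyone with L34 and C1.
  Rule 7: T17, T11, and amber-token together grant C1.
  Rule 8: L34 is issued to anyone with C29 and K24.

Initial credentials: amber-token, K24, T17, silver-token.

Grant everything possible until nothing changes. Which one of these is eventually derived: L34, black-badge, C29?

black-badge

Holding K24 grants amber-permit (Rule 1).
Holding amber-permit and T17 grants T11 (Rule 2).
Holding T17, T11, and amber-token grants C1 (Rule 7).
Holding C1 grants black-badge (Rule 4).
C29 would need L34 and C1 (Rule 6), but L34 is never granted. L34 would need C29 and K24 (Rule 8), but C29 is never granted.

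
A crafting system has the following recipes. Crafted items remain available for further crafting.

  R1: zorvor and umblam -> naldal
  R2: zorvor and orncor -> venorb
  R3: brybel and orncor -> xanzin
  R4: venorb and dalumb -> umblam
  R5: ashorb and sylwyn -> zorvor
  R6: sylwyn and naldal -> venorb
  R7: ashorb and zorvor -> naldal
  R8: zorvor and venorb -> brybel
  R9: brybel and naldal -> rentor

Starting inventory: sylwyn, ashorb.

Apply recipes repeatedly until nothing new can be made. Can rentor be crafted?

Yes

ashorb and sylwyn -> zorvor (R5).
ashorb and zorvor -> naldal (R7).
Using R6, sylwyn and naldal make venorb.
Using R8, zorvor and venorb make brybel.
brybel and naldal -> rentor (R9).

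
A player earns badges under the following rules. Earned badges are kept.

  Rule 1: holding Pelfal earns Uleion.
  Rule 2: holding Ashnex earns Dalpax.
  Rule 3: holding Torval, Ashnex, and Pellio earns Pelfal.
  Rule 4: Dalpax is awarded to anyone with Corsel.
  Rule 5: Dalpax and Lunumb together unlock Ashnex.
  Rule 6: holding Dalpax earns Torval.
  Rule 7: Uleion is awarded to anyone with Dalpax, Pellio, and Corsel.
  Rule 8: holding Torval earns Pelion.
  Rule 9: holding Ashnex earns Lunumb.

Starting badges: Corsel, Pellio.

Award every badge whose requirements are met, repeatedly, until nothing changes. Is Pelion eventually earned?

Yes

With Corsel, Dalpax is earned (Rule 4).
With Dalpax, Torval is earned (Rule 6).
With Torval, Pelion is earned (Rule 8).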